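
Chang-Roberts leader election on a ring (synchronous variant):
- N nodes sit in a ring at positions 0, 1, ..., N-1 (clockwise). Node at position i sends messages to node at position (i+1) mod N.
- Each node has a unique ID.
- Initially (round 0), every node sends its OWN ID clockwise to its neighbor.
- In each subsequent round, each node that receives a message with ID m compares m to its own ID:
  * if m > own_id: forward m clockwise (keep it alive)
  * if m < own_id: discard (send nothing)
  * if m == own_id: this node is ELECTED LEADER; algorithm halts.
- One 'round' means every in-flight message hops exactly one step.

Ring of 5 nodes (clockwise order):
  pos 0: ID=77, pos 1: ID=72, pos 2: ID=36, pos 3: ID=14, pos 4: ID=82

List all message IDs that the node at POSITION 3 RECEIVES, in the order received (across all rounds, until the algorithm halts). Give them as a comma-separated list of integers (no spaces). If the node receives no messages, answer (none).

Answer: 36,72,77,82

Derivation:
Round 1: pos1(id72) recv 77: fwd; pos2(id36) recv 72: fwd; pos3(id14) recv 36: fwd; pos4(id82) recv 14: drop; pos0(id77) recv 82: fwd
Round 2: pos2(id36) recv 77: fwd; pos3(id14) recv 72: fwd; pos4(id82) recv 36: drop; pos1(id72) recv 82: fwd
Round 3: pos3(id14) recv 77: fwd; pos4(id82) recv 72: drop; pos2(id36) recv 82: fwd
Round 4: pos4(id82) recv 77: drop; pos3(id14) recv 82: fwd
Round 5: pos4(id82) recv 82: ELECTED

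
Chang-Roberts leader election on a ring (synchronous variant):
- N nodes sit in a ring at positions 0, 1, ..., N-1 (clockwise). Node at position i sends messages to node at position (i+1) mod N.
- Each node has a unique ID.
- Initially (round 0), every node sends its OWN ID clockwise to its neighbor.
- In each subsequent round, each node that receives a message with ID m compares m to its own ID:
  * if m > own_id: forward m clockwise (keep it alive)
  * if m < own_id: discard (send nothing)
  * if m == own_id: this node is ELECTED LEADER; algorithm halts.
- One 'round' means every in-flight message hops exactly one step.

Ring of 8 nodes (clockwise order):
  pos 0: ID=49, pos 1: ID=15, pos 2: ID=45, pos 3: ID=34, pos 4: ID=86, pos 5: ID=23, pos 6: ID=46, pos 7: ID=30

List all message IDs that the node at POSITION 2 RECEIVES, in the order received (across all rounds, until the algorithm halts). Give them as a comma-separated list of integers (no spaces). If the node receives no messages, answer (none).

Answer: 15,49,86

Derivation:
Round 1: pos1(id15) recv 49: fwd; pos2(id45) recv 15: drop; pos3(id34) recv 45: fwd; pos4(id86) recv 34: drop; pos5(id23) recv 86: fwd; pos6(id46) recv 23: drop; pos7(id30) recv 46: fwd; pos0(id49) recv 30: drop
Round 2: pos2(id45) recv 49: fwd; pos4(id86) recv 45: drop; pos6(id46) recv 86: fwd; pos0(id49) recv 46: drop
Round 3: pos3(id34) recv 49: fwd; pos7(id30) recv 86: fwd
Round 4: pos4(id86) recv 49: drop; pos0(id49) recv 86: fwd
Round 5: pos1(id15) recv 86: fwd
Round 6: pos2(id45) recv 86: fwd
Round 7: pos3(id34) recv 86: fwd
Round 8: pos4(id86) recv 86: ELECTED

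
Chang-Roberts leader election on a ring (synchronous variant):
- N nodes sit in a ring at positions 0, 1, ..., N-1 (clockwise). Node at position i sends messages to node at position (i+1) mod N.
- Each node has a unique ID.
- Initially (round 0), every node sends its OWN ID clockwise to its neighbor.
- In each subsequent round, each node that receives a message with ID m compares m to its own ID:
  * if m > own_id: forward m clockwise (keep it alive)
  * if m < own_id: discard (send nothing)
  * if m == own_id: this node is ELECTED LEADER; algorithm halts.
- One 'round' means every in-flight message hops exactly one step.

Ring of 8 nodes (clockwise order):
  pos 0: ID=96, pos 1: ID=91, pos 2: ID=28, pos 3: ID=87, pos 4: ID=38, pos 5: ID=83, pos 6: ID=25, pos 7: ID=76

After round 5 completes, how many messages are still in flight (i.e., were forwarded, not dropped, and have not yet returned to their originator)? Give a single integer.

Answer: 2

Derivation:
Round 1: pos1(id91) recv 96: fwd; pos2(id28) recv 91: fwd; pos3(id87) recv 28: drop; pos4(id38) recv 87: fwd; pos5(id83) recv 38: drop; pos6(id25) recv 83: fwd; pos7(id76) recv 25: drop; pos0(id96) recv 76: drop
Round 2: pos2(id28) recv 96: fwd; pos3(id87) recv 91: fwd; pos5(id83) recv 87: fwd; pos7(id76) recv 83: fwd
Round 3: pos3(id87) recv 96: fwd; pos4(id38) recv 91: fwd; pos6(id25) recv 87: fwd; pos0(id96) recv 83: drop
Round 4: pos4(id38) recv 96: fwd; pos5(id83) recv 91: fwd; pos7(id76) recv 87: fwd
Round 5: pos5(id83) recv 96: fwd; pos6(id25) recv 91: fwd; pos0(id96) recv 87: drop
After round 5: 2 messages still in flight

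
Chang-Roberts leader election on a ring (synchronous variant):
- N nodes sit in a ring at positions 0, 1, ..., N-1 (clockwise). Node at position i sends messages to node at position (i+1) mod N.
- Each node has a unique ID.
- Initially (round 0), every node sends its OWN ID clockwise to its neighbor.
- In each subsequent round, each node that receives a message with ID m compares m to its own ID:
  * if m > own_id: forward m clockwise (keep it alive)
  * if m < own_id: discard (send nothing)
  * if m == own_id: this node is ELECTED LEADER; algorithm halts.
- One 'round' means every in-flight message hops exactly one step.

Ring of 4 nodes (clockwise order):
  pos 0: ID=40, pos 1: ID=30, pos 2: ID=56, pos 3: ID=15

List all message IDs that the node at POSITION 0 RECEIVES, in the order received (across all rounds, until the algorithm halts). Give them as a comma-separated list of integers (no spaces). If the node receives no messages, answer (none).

Round 1: pos1(id30) recv 40: fwd; pos2(id56) recv 30: drop; pos3(id15) recv 56: fwd; pos0(id40) recv 15: drop
Round 2: pos2(id56) recv 40: drop; pos0(id40) recv 56: fwd
Round 3: pos1(id30) recv 56: fwd
Round 4: pos2(id56) recv 56: ELECTED

Answer: 15,56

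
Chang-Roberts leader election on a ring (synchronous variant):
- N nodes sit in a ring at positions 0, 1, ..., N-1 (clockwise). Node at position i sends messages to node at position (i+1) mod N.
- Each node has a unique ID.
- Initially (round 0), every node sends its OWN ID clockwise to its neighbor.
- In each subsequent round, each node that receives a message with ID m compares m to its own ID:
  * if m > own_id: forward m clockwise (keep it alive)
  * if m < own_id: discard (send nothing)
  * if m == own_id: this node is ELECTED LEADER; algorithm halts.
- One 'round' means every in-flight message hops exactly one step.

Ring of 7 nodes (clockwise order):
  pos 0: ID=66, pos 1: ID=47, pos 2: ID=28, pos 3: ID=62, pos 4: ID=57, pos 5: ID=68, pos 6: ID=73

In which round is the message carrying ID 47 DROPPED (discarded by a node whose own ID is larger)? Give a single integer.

Round 1: pos1(id47) recv 66: fwd; pos2(id28) recv 47: fwd; pos3(id62) recv 28: drop; pos4(id57) recv 62: fwd; pos5(id68) recv 57: drop; pos6(id73) recv 68: drop; pos0(id66) recv 73: fwd
Round 2: pos2(id28) recv 66: fwd; pos3(id62) recv 47: drop; pos5(id68) recv 62: drop; pos1(id47) recv 73: fwd
Round 3: pos3(id62) recv 66: fwd; pos2(id28) recv 73: fwd
Round 4: pos4(id57) recv 66: fwd; pos3(id62) recv 73: fwd
Round 5: pos5(id68) recv 66: drop; pos4(id57) recv 73: fwd
Round 6: pos5(id68) recv 73: fwd
Round 7: pos6(id73) recv 73: ELECTED
Message ID 47 originates at pos 1; dropped at pos 3 in round 2

Answer: 2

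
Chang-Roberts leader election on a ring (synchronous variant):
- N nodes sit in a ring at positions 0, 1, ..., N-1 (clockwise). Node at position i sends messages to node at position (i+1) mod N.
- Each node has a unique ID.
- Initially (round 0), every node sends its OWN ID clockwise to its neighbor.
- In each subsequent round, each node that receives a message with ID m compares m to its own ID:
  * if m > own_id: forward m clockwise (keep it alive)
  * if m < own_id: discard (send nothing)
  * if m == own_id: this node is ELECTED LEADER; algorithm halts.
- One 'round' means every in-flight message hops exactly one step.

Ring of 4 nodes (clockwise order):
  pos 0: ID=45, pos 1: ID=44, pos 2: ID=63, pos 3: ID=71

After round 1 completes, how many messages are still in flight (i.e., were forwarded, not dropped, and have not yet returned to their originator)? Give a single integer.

Answer: 2

Derivation:
Round 1: pos1(id44) recv 45: fwd; pos2(id63) recv 44: drop; pos3(id71) recv 63: drop; pos0(id45) recv 71: fwd
After round 1: 2 messages still in flight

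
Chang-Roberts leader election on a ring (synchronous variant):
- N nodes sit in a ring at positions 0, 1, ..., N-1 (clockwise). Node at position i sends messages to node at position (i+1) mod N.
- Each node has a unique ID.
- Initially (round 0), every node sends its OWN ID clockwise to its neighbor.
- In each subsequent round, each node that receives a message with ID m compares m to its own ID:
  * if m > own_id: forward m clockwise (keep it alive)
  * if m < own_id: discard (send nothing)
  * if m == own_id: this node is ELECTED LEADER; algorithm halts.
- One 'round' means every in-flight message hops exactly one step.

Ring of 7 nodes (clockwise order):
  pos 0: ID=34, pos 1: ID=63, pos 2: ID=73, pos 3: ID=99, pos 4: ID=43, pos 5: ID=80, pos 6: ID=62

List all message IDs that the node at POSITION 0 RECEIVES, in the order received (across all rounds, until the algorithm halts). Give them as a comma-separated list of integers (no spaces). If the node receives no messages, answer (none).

Round 1: pos1(id63) recv 34: drop; pos2(id73) recv 63: drop; pos3(id99) recv 73: drop; pos4(id43) recv 99: fwd; pos5(id80) recv 43: drop; pos6(id62) recv 80: fwd; pos0(id34) recv 62: fwd
Round 2: pos5(id80) recv 99: fwd; pos0(id34) recv 80: fwd; pos1(id63) recv 62: drop
Round 3: pos6(id62) recv 99: fwd; pos1(id63) recv 80: fwd
Round 4: pos0(id34) recv 99: fwd; pos2(id73) recv 80: fwd
Round 5: pos1(id63) recv 99: fwd; pos3(id99) recv 80: drop
Round 6: pos2(id73) recv 99: fwd
Round 7: pos3(id99) recv 99: ELECTED

Answer: 62,80,99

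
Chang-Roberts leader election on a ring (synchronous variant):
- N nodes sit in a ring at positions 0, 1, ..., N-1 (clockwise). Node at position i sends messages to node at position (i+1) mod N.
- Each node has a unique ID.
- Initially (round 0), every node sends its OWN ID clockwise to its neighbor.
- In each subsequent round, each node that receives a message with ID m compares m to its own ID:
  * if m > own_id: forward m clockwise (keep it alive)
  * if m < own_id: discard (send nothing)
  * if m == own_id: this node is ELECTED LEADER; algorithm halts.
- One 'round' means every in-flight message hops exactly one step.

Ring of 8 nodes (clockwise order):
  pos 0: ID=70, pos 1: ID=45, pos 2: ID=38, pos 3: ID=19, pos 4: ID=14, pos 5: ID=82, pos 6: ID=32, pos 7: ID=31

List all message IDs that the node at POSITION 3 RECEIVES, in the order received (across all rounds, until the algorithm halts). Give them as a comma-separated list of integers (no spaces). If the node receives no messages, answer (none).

Answer: 38,45,70,82

Derivation:
Round 1: pos1(id45) recv 70: fwd; pos2(id38) recv 45: fwd; pos3(id19) recv 38: fwd; pos4(id14) recv 19: fwd; pos5(id82) recv 14: drop; pos6(id32) recv 82: fwd; pos7(id31) recv 32: fwd; pos0(id70) recv 31: drop
Round 2: pos2(id38) recv 70: fwd; pos3(id19) recv 45: fwd; pos4(id14) recv 38: fwd; pos5(id82) recv 19: drop; pos7(id31) recv 82: fwd; pos0(id70) recv 32: drop
Round 3: pos3(id19) recv 70: fwd; pos4(id14) recv 45: fwd; pos5(id82) recv 38: drop; pos0(id70) recv 82: fwd
Round 4: pos4(id14) recv 70: fwd; pos5(id82) recv 45: drop; pos1(id45) recv 82: fwd
Round 5: pos5(id82) recv 70: drop; pos2(id38) recv 82: fwd
Round 6: pos3(id19) recv 82: fwd
Round 7: pos4(id14) recv 82: fwd
Round 8: pos5(id82) recv 82: ELECTED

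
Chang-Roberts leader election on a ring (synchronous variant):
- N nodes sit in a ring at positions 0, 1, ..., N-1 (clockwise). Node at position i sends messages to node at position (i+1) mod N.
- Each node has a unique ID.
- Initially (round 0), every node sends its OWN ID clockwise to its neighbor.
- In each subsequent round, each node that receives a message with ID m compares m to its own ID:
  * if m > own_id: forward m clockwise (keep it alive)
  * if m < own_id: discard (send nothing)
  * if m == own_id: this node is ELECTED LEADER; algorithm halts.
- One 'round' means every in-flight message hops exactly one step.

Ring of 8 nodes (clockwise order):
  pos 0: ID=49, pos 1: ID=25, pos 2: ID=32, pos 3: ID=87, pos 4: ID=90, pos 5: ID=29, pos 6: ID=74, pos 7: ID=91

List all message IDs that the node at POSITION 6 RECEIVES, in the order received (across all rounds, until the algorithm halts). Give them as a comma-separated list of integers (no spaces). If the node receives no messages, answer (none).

Answer: 29,90,91

Derivation:
Round 1: pos1(id25) recv 49: fwd; pos2(id32) recv 25: drop; pos3(id87) recv 32: drop; pos4(id90) recv 87: drop; pos5(id29) recv 90: fwd; pos6(id74) recv 29: drop; pos7(id91) recv 74: drop; pos0(id49) recv 91: fwd
Round 2: pos2(id32) recv 49: fwd; pos6(id74) recv 90: fwd; pos1(id25) recv 91: fwd
Round 3: pos3(id87) recv 49: drop; pos7(id91) recv 90: drop; pos2(id32) recv 91: fwd
Round 4: pos3(id87) recv 91: fwd
Round 5: pos4(id90) recv 91: fwd
Round 6: pos5(id29) recv 91: fwd
Round 7: pos6(id74) recv 91: fwd
Round 8: pos7(id91) recv 91: ELECTED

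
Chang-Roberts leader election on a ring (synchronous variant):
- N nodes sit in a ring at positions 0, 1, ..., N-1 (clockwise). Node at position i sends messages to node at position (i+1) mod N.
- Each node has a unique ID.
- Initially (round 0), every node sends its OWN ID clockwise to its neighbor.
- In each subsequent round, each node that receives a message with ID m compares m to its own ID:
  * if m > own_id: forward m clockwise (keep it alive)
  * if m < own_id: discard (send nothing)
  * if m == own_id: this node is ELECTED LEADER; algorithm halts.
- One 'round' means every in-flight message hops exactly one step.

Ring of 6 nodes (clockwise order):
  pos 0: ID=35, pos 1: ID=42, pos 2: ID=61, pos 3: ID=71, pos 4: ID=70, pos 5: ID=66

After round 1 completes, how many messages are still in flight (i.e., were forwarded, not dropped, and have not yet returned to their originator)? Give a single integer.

Answer: 3

Derivation:
Round 1: pos1(id42) recv 35: drop; pos2(id61) recv 42: drop; pos3(id71) recv 61: drop; pos4(id70) recv 71: fwd; pos5(id66) recv 70: fwd; pos0(id35) recv 66: fwd
After round 1: 3 messages still in flight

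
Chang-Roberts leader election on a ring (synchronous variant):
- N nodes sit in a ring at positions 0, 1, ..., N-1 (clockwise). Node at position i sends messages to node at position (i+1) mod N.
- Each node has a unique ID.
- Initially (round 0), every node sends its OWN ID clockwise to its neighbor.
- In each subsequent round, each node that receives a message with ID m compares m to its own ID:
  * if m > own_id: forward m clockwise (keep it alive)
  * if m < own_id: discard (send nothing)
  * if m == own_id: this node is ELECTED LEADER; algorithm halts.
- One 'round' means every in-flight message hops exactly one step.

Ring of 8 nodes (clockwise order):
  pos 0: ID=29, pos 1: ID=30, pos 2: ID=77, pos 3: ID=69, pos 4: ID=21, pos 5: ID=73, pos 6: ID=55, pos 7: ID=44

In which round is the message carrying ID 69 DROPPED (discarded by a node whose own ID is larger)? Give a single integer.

Round 1: pos1(id30) recv 29: drop; pos2(id77) recv 30: drop; pos3(id69) recv 77: fwd; pos4(id21) recv 69: fwd; pos5(id73) recv 21: drop; pos6(id55) recv 73: fwd; pos7(id44) recv 55: fwd; pos0(id29) recv 44: fwd
Round 2: pos4(id21) recv 77: fwd; pos5(id73) recv 69: drop; pos7(id44) recv 73: fwd; pos0(id29) recv 55: fwd; pos1(id30) recv 44: fwd
Round 3: pos5(id73) recv 77: fwd; pos0(id29) recv 73: fwd; pos1(id30) recv 55: fwd; pos2(id77) recv 44: drop
Round 4: pos6(id55) recv 77: fwd; pos1(id30) recv 73: fwd; pos2(id77) recv 55: drop
Round 5: pos7(id44) recv 77: fwd; pos2(id77) recv 73: drop
Round 6: pos0(id29) recv 77: fwd
Round 7: pos1(id30) recv 77: fwd
Round 8: pos2(id77) recv 77: ELECTED
Message ID 69 originates at pos 3; dropped at pos 5 in round 2

Answer: 2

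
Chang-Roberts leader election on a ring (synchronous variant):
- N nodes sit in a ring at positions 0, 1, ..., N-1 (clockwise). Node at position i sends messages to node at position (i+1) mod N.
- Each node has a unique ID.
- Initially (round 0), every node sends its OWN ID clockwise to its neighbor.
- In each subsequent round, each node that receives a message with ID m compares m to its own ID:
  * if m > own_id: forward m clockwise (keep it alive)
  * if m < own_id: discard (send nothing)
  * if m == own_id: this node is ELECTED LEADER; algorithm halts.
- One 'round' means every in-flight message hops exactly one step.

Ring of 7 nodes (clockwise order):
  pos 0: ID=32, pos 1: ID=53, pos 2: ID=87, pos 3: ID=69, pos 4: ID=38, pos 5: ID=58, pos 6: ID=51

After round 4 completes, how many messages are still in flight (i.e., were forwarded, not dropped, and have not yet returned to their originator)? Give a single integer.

Round 1: pos1(id53) recv 32: drop; pos2(id87) recv 53: drop; pos3(id69) recv 87: fwd; pos4(id38) recv 69: fwd; pos5(id58) recv 38: drop; pos6(id51) recv 58: fwd; pos0(id32) recv 51: fwd
Round 2: pos4(id38) recv 87: fwd; pos5(id58) recv 69: fwd; pos0(id32) recv 58: fwd; pos1(id53) recv 51: drop
Round 3: pos5(id58) recv 87: fwd; pos6(id51) recv 69: fwd; pos1(id53) recv 58: fwd
Round 4: pos6(id51) recv 87: fwd; pos0(id32) recv 69: fwd; pos2(id87) recv 58: drop
After round 4: 2 messages still in flight

Answer: 2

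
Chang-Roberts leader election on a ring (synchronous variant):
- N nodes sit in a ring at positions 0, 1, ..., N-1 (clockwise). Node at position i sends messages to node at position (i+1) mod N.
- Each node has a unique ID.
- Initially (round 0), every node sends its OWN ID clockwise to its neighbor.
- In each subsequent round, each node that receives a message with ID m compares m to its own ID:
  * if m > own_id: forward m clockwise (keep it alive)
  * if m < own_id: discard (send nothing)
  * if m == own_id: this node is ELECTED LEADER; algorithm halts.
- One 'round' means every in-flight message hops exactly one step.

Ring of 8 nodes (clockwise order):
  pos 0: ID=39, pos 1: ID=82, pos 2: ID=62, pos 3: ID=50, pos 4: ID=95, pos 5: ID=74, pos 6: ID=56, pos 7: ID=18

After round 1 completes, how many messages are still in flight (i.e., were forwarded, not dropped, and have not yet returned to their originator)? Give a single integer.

Answer: 5

Derivation:
Round 1: pos1(id82) recv 39: drop; pos2(id62) recv 82: fwd; pos3(id50) recv 62: fwd; pos4(id95) recv 50: drop; pos5(id74) recv 95: fwd; pos6(id56) recv 74: fwd; pos7(id18) recv 56: fwd; pos0(id39) recv 18: drop
After round 1: 5 messages still in flight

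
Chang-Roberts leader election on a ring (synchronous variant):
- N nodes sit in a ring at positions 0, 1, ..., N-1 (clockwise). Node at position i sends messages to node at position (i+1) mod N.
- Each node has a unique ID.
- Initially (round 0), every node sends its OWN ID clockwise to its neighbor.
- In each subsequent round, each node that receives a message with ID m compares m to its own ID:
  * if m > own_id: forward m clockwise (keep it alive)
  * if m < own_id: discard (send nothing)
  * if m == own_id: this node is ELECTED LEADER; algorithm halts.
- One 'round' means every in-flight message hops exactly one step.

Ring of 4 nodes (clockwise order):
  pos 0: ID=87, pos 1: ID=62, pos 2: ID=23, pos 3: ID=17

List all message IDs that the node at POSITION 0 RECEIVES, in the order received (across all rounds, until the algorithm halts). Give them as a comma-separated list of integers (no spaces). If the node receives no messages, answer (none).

Round 1: pos1(id62) recv 87: fwd; pos2(id23) recv 62: fwd; pos3(id17) recv 23: fwd; pos0(id87) recv 17: drop
Round 2: pos2(id23) recv 87: fwd; pos3(id17) recv 62: fwd; pos0(id87) recv 23: drop
Round 3: pos3(id17) recv 87: fwd; pos0(id87) recv 62: drop
Round 4: pos0(id87) recv 87: ELECTED

Answer: 17,23,62,87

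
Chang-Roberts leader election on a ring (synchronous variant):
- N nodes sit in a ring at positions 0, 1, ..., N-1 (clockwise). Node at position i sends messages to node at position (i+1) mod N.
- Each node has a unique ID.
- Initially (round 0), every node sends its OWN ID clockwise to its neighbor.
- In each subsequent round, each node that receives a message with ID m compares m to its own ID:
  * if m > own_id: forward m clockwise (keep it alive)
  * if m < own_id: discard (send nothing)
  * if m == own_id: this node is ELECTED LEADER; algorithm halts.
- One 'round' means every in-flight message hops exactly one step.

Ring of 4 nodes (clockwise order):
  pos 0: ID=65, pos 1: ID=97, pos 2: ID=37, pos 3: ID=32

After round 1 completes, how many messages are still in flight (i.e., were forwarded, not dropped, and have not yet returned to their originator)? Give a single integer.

Round 1: pos1(id97) recv 65: drop; pos2(id37) recv 97: fwd; pos3(id32) recv 37: fwd; pos0(id65) recv 32: drop
After round 1: 2 messages still in flight

Answer: 2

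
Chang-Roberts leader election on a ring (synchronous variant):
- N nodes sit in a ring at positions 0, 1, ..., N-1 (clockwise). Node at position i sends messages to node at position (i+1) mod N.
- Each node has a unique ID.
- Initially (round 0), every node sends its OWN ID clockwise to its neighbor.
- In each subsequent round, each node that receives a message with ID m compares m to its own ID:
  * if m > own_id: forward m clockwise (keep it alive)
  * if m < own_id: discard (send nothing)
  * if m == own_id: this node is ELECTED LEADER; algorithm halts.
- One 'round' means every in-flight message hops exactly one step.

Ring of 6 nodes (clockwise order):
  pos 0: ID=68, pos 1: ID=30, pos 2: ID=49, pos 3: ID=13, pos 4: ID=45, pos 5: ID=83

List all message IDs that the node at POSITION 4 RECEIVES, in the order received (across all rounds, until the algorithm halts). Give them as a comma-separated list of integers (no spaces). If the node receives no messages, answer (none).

Round 1: pos1(id30) recv 68: fwd; pos2(id49) recv 30: drop; pos3(id13) recv 49: fwd; pos4(id45) recv 13: drop; pos5(id83) recv 45: drop; pos0(id68) recv 83: fwd
Round 2: pos2(id49) recv 68: fwd; pos4(id45) recv 49: fwd; pos1(id30) recv 83: fwd
Round 3: pos3(id13) recv 68: fwd; pos5(id83) recv 49: drop; pos2(id49) recv 83: fwd
Round 4: pos4(id45) recv 68: fwd; pos3(id13) recv 83: fwd
Round 5: pos5(id83) recv 68: drop; pos4(id45) recv 83: fwd
Round 6: pos5(id83) recv 83: ELECTED

Answer: 13,49,68,83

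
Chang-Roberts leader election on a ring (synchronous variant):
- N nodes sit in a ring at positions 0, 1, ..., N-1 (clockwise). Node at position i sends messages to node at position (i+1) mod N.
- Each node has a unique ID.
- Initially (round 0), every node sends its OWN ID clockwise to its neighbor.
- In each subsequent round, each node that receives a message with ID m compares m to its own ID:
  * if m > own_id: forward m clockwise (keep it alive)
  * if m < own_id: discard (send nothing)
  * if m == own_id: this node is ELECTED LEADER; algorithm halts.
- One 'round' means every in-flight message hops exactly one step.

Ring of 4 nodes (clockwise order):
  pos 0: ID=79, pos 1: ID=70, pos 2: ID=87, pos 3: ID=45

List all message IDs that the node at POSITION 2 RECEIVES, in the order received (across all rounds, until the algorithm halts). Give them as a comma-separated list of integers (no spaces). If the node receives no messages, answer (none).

Round 1: pos1(id70) recv 79: fwd; pos2(id87) recv 70: drop; pos3(id45) recv 87: fwd; pos0(id79) recv 45: drop
Round 2: pos2(id87) recv 79: drop; pos0(id79) recv 87: fwd
Round 3: pos1(id70) recv 87: fwd
Round 4: pos2(id87) recv 87: ELECTED

Answer: 70,79,87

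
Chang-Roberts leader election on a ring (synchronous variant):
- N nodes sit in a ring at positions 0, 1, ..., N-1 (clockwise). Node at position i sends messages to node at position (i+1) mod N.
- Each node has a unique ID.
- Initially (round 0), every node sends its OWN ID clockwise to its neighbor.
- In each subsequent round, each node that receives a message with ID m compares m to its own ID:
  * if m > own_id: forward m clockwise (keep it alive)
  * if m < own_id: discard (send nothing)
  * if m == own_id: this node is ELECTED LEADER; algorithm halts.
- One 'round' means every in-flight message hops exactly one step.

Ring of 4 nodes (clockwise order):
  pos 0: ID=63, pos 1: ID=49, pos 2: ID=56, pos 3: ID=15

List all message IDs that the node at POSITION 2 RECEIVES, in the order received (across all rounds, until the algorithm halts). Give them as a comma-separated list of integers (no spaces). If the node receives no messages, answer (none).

Round 1: pos1(id49) recv 63: fwd; pos2(id56) recv 49: drop; pos3(id15) recv 56: fwd; pos0(id63) recv 15: drop
Round 2: pos2(id56) recv 63: fwd; pos0(id63) recv 56: drop
Round 3: pos3(id15) recv 63: fwd
Round 4: pos0(id63) recv 63: ELECTED

Answer: 49,63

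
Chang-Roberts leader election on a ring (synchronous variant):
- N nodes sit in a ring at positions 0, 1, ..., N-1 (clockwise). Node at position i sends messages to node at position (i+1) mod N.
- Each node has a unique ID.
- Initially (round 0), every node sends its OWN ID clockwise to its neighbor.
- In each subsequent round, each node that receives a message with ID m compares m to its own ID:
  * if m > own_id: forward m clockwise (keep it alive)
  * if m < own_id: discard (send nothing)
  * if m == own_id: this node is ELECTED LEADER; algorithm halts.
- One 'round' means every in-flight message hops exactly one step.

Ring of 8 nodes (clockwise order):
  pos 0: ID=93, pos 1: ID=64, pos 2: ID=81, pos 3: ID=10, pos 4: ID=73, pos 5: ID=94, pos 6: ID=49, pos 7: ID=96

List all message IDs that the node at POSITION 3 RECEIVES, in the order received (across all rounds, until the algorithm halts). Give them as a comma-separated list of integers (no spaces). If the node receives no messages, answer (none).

Answer: 81,93,96

Derivation:
Round 1: pos1(id64) recv 93: fwd; pos2(id81) recv 64: drop; pos3(id10) recv 81: fwd; pos4(id73) recv 10: drop; pos5(id94) recv 73: drop; pos6(id49) recv 94: fwd; pos7(id96) recv 49: drop; pos0(id93) recv 96: fwd
Round 2: pos2(id81) recv 93: fwd; pos4(id73) recv 81: fwd; pos7(id96) recv 94: drop; pos1(id64) recv 96: fwd
Round 3: pos3(id10) recv 93: fwd; pos5(id94) recv 81: drop; pos2(id81) recv 96: fwd
Round 4: pos4(id73) recv 93: fwd; pos3(id10) recv 96: fwd
Round 5: pos5(id94) recv 93: drop; pos4(id73) recv 96: fwd
Round 6: pos5(id94) recv 96: fwd
Round 7: pos6(id49) recv 96: fwd
Round 8: pos7(id96) recv 96: ELECTED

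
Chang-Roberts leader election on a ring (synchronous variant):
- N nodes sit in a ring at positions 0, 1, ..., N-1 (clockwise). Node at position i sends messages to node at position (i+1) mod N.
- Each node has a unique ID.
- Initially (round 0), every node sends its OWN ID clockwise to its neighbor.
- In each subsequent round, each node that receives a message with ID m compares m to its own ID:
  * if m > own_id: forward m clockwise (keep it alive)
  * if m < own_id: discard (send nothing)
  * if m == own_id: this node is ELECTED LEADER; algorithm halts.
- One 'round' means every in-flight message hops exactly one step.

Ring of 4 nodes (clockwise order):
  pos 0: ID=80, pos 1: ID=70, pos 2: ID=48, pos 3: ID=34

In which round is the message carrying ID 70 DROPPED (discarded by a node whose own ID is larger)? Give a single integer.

Answer: 3

Derivation:
Round 1: pos1(id70) recv 80: fwd; pos2(id48) recv 70: fwd; pos3(id34) recv 48: fwd; pos0(id80) recv 34: drop
Round 2: pos2(id48) recv 80: fwd; pos3(id34) recv 70: fwd; pos0(id80) recv 48: drop
Round 3: pos3(id34) recv 80: fwd; pos0(id80) recv 70: drop
Round 4: pos0(id80) recv 80: ELECTED
Message ID 70 originates at pos 1; dropped at pos 0 in round 3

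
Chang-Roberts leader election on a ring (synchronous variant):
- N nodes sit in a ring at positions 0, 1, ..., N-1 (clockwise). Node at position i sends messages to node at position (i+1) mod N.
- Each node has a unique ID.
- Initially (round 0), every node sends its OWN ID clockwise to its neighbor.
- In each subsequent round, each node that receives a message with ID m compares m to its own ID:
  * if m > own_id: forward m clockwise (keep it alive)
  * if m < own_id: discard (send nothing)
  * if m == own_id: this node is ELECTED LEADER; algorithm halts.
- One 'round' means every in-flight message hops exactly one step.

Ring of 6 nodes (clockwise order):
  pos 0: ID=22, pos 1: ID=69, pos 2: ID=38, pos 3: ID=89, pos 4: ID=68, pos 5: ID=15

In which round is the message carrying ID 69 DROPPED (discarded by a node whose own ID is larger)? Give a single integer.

Round 1: pos1(id69) recv 22: drop; pos2(id38) recv 69: fwd; pos3(id89) recv 38: drop; pos4(id68) recv 89: fwd; pos5(id15) recv 68: fwd; pos0(id22) recv 15: drop
Round 2: pos3(id89) recv 69: drop; pos5(id15) recv 89: fwd; pos0(id22) recv 68: fwd
Round 3: pos0(id22) recv 89: fwd; pos1(id69) recv 68: drop
Round 4: pos1(id69) recv 89: fwd
Round 5: pos2(id38) recv 89: fwd
Round 6: pos3(id89) recv 89: ELECTED
Message ID 69 originates at pos 1; dropped at pos 3 in round 2

Answer: 2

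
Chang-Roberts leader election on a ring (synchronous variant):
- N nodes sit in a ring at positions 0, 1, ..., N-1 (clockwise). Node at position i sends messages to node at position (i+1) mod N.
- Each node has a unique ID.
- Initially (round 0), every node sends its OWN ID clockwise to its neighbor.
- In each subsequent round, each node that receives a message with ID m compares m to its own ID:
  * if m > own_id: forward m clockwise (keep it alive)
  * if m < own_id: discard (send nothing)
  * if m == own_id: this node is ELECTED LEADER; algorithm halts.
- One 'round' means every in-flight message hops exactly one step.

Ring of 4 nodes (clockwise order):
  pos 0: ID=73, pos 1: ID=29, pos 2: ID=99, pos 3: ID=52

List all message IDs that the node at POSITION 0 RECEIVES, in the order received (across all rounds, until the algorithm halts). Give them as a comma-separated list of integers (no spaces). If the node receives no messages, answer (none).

Round 1: pos1(id29) recv 73: fwd; pos2(id99) recv 29: drop; pos3(id52) recv 99: fwd; pos0(id73) recv 52: drop
Round 2: pos2(id99) recv 73: drop; pos0(id73) recv 99: fwd
Round 3: pos1(id29) recv 99: fwd
Round 4: pos2(id99) recv 99: ELECTED

Answer: 52,99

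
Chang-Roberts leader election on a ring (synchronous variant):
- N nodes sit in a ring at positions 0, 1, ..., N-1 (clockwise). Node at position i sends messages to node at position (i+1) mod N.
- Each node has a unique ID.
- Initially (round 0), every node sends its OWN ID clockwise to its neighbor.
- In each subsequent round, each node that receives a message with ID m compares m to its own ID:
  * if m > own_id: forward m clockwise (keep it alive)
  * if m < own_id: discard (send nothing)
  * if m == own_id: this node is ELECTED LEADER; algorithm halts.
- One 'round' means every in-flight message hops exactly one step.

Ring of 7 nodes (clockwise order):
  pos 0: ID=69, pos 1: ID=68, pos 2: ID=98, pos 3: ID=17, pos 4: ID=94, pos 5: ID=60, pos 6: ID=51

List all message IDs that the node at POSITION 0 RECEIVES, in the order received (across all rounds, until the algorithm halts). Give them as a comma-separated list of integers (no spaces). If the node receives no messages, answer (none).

Round 1: pos1(id68) recv 69: fwd; pos2(id98) recv 68: drop; pos3(id17) recv 98: fwd; pos4(id94) recv 17: drop; pos5(id60) recv 94: fwd; pos6(id51) recv 60: fwd; pos0(id69) recv 51: drop
Round 2: pos2(id98) recv 69: drop; pos4(id94) recv 98: fwd; pos6(id51) recv 94: fwd; pos0(id69) recv 60: drop
Round 3: pos5(id60) recv 98: fwd; pos0(id69) recv 94: fwd
Round 4: pos6(id51) recv 98: fwd; pos1(id68) recv 94: fwd
Round 5: pos0(id69) recv 98: fwd; pos2(id98) recv 94: drop
Round 6: pos1(id68) recv 98: fwd
Round 7: pos2(id98) recv 98: ELECTED

Answer: 51,60,94,98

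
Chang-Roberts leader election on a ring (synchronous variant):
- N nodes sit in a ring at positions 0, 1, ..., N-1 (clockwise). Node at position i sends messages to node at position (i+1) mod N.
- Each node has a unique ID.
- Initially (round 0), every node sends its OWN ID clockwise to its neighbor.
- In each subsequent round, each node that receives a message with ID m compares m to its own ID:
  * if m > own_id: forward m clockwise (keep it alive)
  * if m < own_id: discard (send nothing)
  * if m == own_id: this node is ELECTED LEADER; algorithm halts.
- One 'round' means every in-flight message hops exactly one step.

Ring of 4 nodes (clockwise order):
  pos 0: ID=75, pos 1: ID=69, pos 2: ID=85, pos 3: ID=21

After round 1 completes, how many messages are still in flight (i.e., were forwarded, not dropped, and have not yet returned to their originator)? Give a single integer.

Round 1: pos1(id69) recv 75: fwd; pos2(id85) recv 69: drop; pos3(id21) recv 85: fwd; pos0(id75) recv 21: drop
After round 1: 2 messages still in flight

Answer: 2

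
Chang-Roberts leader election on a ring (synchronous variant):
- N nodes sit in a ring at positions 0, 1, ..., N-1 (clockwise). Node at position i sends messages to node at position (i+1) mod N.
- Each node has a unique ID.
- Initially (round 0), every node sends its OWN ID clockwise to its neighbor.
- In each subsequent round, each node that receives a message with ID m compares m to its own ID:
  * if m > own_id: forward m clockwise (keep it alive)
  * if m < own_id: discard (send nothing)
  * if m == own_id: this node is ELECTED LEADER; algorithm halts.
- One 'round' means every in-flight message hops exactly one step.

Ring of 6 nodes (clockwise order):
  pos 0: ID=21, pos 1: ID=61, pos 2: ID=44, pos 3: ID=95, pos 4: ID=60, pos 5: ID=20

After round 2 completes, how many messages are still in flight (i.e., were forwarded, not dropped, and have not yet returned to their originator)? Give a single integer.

Round 1: pos1(id61) recv 21: drop; pos2(id44) recv 61: fwd; pos3(id95) recv 44: drop; pos4(id60) recv 95: fwd; pos5(id20) recv 60: fwd; pos0(id21) recv 20: drop
Round 2: pos3(id95) recv 61: drop; pos5(id20) recv 95: fwd; pos0(id21) recv 60: fwd
After round 2: 2 messages still in flight

Answer: 2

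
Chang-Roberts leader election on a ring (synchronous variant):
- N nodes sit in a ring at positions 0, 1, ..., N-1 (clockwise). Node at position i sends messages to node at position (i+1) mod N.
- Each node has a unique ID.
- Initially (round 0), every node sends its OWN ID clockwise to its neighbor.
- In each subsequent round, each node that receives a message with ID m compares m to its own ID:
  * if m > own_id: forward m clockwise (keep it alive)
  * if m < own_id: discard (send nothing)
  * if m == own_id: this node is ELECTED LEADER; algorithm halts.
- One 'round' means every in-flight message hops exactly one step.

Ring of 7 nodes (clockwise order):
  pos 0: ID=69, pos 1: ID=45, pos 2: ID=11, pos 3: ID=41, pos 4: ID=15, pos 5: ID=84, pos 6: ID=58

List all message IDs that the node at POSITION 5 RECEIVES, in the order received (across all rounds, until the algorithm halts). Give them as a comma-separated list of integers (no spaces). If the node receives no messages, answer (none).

Answer: 15,41,45,69,84

Derivation:
Round 1: pos1(id45) recv 69: fwd; pos2(id11) recv 45: fwd; pos3(id41) recv 11: drop; pos4(id15) recv 41: fwd; pos5(id84) recv 15: drop; pos6(id58) recv 84: fwd; pos0(id69) recv 58: drop
Round 2: pos2(id11) recv 69: fwd; pos3(id41) recv 45: fwd; pos5(id84) recv 41: drop; pos0(id69) recv 84: fwd
Round 3: pos3(id41) recv 69: fwd; pos4(id15) recv 45: fwd; pos1(id45) recv 84: fwd
Round 4: pos4(id15) recv 69: fwd; pos5(id84) recv 45: drop; pos2(id11) recv 84: fwd
Round 5: pos5(id84) recv 69: drop; pos3(id41) recv 84: fwd
Round 6: pos4(id15) recv 84: fwd
Round 7: pos5(id84) recv 84: ELECTED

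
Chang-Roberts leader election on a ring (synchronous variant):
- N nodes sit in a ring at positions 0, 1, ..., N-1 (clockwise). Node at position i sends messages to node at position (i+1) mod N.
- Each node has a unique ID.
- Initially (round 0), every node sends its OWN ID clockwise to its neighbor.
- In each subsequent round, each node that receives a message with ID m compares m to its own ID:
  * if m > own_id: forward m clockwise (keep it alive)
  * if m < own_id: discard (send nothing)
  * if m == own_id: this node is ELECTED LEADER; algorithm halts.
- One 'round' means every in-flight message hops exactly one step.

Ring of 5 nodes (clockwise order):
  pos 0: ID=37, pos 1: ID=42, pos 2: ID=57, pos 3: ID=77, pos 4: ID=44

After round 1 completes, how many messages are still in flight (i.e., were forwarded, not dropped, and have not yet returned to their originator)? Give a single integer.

Answer: 2

Derivation:
Round 1: pos1(id42) recv 37: drop; pos2(id57) recv 42: drop; pos3(id77) recv 57: drop; pos4(id44) recv 77: fwd; pos0(id37) recv 44: fwd
After round 1: 2 messages still in flight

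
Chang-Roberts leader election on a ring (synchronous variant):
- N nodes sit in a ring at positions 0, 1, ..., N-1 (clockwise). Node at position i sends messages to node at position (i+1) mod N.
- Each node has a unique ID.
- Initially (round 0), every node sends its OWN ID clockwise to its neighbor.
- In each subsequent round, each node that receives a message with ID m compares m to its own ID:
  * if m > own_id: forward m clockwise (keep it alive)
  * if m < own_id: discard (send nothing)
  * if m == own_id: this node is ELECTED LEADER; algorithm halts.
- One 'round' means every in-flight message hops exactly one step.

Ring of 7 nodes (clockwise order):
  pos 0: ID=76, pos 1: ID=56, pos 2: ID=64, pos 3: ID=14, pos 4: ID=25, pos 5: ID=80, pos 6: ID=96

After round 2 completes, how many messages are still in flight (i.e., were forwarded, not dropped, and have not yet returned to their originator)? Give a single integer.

Answer: 3

Derivation:
Round 1: pos1(id56) recv 76: fwd; pos2(id64) recv 56: drop; pos3(id14) recv 64: fwd; pos4(id25) recv 14: drop; pos5(id80) recv 25: drop; pos6(id96) recv 80: drop; pos0(id76) recv 96: fwd
Round 2: pos2(id64) recv 76: fwd; pos4(id25) recv 64: fwd; pos1(id56) recv 96: fwd
After round 2: 3 messages still in flight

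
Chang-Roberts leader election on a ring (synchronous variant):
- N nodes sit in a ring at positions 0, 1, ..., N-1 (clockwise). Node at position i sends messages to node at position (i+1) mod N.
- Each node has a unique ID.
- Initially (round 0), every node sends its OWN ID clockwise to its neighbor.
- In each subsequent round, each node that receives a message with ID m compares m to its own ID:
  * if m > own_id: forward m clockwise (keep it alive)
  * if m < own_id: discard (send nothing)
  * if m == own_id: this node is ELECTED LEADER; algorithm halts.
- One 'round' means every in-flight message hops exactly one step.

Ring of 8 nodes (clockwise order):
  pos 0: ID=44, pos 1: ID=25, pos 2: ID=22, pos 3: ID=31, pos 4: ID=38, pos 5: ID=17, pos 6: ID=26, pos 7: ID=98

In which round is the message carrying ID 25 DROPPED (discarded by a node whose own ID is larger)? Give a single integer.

Round 1: pos1(id25) recv 44: fwd; pos2(id22) recv 25: fwd; pos3(id31) recv 22: drop; pos4(id38) recv 31: drop; pos5(id17) recv 38: fwd; pos6(id26) recv 17: drop; pos7(id98) recv 26: drop; pos0(id44) recv 98: fwd
Round 2: pos2(id22) recv 44: fwd; pos3(id31) recv 25: drop; pos6(id26) recv 38: fwd; pos1(id25) recv 98: fwd
Round 3: pos3(id31) recv 44: fwd; pos7(id98) recv 38: drop; pos2(id22) recv 98: fwd
Round 4: pos4(id38) recv 44: fwd; pos3(id31) recv 98: fwd
Round 5: pos5(id17) recv 44: fwd; pos4(id38) recv 98: fwd
Round 6: pos6(id26) recv 44: fwd; pos5(id17) recv 98: fwd
Round 7: pos7(id98) recv 44: drop; pos6(id26) recv 98: fwd
Round 8: pos7(id98) recv 98: ELECTED
Message ID 25 originates at pos 1; dropped at pos 3 in round 2

Answer: 2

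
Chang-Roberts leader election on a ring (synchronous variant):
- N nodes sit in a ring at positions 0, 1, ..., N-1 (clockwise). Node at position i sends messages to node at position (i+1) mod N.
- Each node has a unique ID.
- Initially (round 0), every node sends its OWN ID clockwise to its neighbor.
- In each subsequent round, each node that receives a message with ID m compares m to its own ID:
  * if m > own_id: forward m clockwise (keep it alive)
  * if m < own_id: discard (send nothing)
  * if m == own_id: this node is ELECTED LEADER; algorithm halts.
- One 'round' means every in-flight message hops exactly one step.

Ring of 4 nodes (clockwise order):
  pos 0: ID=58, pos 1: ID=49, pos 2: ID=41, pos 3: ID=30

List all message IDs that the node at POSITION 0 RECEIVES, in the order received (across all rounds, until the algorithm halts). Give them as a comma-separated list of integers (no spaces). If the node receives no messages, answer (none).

Answer: 30,41,49,58

Derivation:
Round 1: pos1(id49) recv 58: fwd; pos2(id41) recv 49: fwd; pos3(id30) recv 41: fwd; pos0(id58) recv 30: drop
Round 2: pos2(id41) recv 58: fwd; pos3(id30) recv 49: fwd; pos0(id58) recv 41: drop
Round 3: pos3(id30) recv 58: fwd; pos0(id58) recv 49: drop
Round 4: pos0(id58) recv 58: ELECTED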